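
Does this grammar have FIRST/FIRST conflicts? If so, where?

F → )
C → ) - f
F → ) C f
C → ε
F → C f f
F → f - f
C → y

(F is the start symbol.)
A FIRST/FIRST conflict occurs when two productions N → α and N → β for the same non-terminal have FIRST(α) ∩ FIRST(β) ≠ ∅ (with ε ∈ FIRST of a nullable right-hand side, so two nullable alternatives also conflict).

FIRST sets of the non-terminals at (or reachable through a nullable prefix from) the front of some alternative:
  FIRST(C) = { ')', 'y', ε }

Productions for F:
  F → ): FIRST = { ')' }
  F → ) C f: FIRST = { ')' }
  F → C f f: FIRST = { ')', 'f', 'y' }
  F → f - f: FIRST = { 'f' }
Productions for C:
  C → ) - f: FIRST = { ')' }
  C → ε: FIRST = { ε }
  C → y: FIRST = { 'y' }

Conflict for F: F → ) and F → ) C f
  Overlap: { ')' }
Conflict for F: F → ) and F → C f f
  Overlap: { ')' }
Conflict for F: F → ) C f and F → C f f
  Overlap: { ')' }
Conflict for F: F → C f f and F → f - f
  Overlap: { 'f' }

Answer: Yes. F → ')' / F → ')' C f on { ')' }; F → ')' / F → C f f on { ')' }; F → ')' C f / F → C f f on { ')' }; F → C f f / F → f '-' f on { 'f' }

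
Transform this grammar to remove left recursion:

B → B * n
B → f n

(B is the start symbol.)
B is directly left-recursive. The standard transformation for
  A → A α₁ | ... | A α_m | β₁ | ... | β_n
is
  A  → β₁ A' | ... | β_n A'
  A' → α₁ A' | ... | α_m A' | ε

B → f n becomes B → f n B'
B → B * n becomes B' → * n B'
Add B' → ε

Resulting grammar:
B → f n B'
B' → * n B'
B' → ε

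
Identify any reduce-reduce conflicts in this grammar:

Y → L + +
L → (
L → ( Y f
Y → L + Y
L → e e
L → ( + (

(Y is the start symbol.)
A reduce-reduce conflict occurs when an LR(0) state has two complete items [A → α .] and [B → β .] — both call for a reduction, and with no lookahead the parser cannot choose between them.

Augment with Y' → Y and build the canonical LR(0) collection (I0 = CLOSURE({[Y' → . Y]}), then GOTO on every symbol after a dot until no new states appear). It has 13 states:
  I0: { [L → . ( + (], [L → . ( Y f], [L → . (], [L → . e e], [Y → . L + +], [Y → . L + Y], [Y' → . Y] }  — shift
  I1: { [L → ( . + (], [L → ( . Y f], [L → ( .], [L → . ( + (], [L → . ( Y f], [L → . (], [L → . e e], [Y → . L + +], [Y → . L + Y] }  — shift, reduce
  I2: { [Y → L . + +], [Y → L . + Y] }  — shift
  I3: { [Y' → Y .] }  — accept
  I4: { [L → e . e] }  — shift
  I5: { [L → e e .] }  — reduce
  I6: { [L → . ( + (], [L → . ( Y f], [L → . (], [L → . e e], [Y → . L + +], [Y → . L + Y], [Y → L + . +], [Y → L + . Y] }  — shift
  I7: { [Y → L + + .] }  — reduce
  I8: { [Y → L + Y .] }  — reduce
  I9: { [L → ( + . (] }  — shift
  I10: { [L → ( Y . f] }  — shift
  I11: { [L → ( Y f .] }  — reduce
  I12: { [L → ( + ( .] }  — reduce

No state contains more than one complete item.

Answer: No reduce-reduce conflicts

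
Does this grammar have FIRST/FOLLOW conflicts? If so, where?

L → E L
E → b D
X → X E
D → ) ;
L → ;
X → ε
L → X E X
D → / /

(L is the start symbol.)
Yes. X → X E with FOLLOW(X) on { 'b' }

A FIRST/FOLLOW conflict occurs when a non-terminal N has a nullable alternative N → β (β ⇒* ε) and another alternative N → α with FIRST(α) ∩ FOLLOW(N) ≠ ∅: on such a lookahead the parser cannot decide between expanding α and letting N vanish via β.

Nullable non-terminals: X.
FIRST sets used below: FIRST(X) = { 'b', ε }, FIRST(E) = { 'b' }

X: nullable alternative(s) X → ε; FOLLOW(X) = { $, 'b' }
  X → X E: FIRST \ {ε} = { 'b' } — overlaps FOLLOW(X) on { 'b' }: CONFLICT
  X → ε: FIRST \ {ε} = { } — this is the only nullable alternative, skip

D, E, L have no nullable alternative, so no FIRST/FOLLOW check is needed there.

So the grammar has 1 FIRST/FOLLOW conflict (marked CONFLICT above).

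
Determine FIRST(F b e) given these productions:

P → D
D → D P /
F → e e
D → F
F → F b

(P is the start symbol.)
{ 'e' }

FIRST sets of the non-terminals involved (from the grammar, by fixed-point iteration):
  FIRST(F) = { 'e' }

To compute FIRST(F b e), process the symbols left to right:
Symbol F is a non-terminal. Add FIRST(F) \ {ε} = { 'e' }
F is not nullable (ε ∉ FIRST(F)), so stop here.
FIRST(F b e) = { 'e' }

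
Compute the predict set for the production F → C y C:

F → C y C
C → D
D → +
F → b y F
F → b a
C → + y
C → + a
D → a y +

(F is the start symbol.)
{ '+', 'a' }

PREDICT(F → C y C) = (FIRST(RHS) \ {ε}) ∪ (FOLLOW(F) if ε ∈ FIRST(RHS), i.e. RHS ⇒* ε)
FIRST(C) = { '+', 'a' }
FIRST(C y C) = { '+', 'a' }
ε ∉ FIRST(C y C), so FOLLOW(F) is not added.
PREDICT(F → C y C) = { '+', 'a' }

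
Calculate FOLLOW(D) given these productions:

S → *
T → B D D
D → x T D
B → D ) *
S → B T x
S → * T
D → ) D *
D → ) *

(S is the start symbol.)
{ $, ')', '*', 'x' }

To compute FOLLOW(D), find every occurrence of D on a right-hand side N → α D β: add FIRST(β) \ {ε}, and if β is empty or nullable also add FOLLOW(N). Iterate to a fixed point.

In T → B D D: D is followed by D, add FIRST(D) \ {ε} = { ')', 'x' }
In T → B D D: D is at the end, add FOLLOW(T)
In D → x T D: D is at the end; this adds FOLLOW(D) to itself — nothing new
In B → D ) *: D is followed by ')' '*', add FIRST(')' '*') \ {ε} = { ')' }
In D → ) D *: D is followed by '*', add FIRST('*') \ {ε} = { '*' }

The FOLLOW sets referred to above (computed the same way, to a fixed point):
  FOLLOW(T) = { $, ')', 'x' }

Taking the union: FOLLOW(D) = { $, ')', '*', 'x' }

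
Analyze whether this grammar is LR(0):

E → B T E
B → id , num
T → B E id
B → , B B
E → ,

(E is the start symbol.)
A grammar is LR(0) if no state in the canonical LR(0) collection has:
  - both a shift item (dot before a terminal) and a complete item (shift-reduce conflict), or
  - two or more complete items (reduce-reduce conflict; the accept item [E' → E .] counts as a complete item here).

Augment with E' → E and build the canonical LR(0) collection (I0 = CLOSURE({[E' → . E]}), then GOTO on every symbol after a dot until no new states appear). It has 15 states:
  I0: { [B → . , B B], [B → . id , num], [E → . ,], [E → . B T E], [E' → . E] }  — shift
  I1: { [B → , . B B], [B → . , B B], [B → . id , num], [E → , .] }  — shift, reduce
  I2: { [B → . , B B], [B → . id , num], [E → B . T E], [T → . B E id] }  — shift
  I3: { [E' → E .] }  — accept
  I4: { [B → id . , num] }  — shift
  I5: { [B → id , . num] }  — shift
  I6: { [B → id , num .] }  — reduce
  I7: { [B → , . B B], [B → . , B B], [B → . id , num] }  — shift
  I8: { [B → . , B B], [B → . id , num], [E → . ,], [E → . B T E], [T → B . E id] }  — shift
  I9: { [B → . , B B], [B → . id , num], [E → . ,], [E → . B T E], [E → B T . E] }  — shift
  I10: { [E → B T E .] }  — reduce
  I11: { [T → B E . id] }  — shift
  I12: { [T → B E id .] }  — reduce
  I13: { [B → , B . B], [B → . , B B], [B → . id , num] }  — shift
  I14: { [B → , B B .] }  — reduce

Conflict in state I1:
  Shift-reduce conflict between [E → , .] and [B → . , B B]
So the grammar is NOT LR(0).

Answer: No. Shift-reduce conflict between [E → , .] and [B → . , B B]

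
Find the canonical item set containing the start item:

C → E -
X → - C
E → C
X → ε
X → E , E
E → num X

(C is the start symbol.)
First, augment the grammar with C' → C
I₀ = CLOSURE({ [C' → . C] }):
  [C' → . C] has the dot before C: add [C → . E -]
  [C → . E -] has the dot before E: add [E → . C], [E → . num X]
No further items can be added.

I₀ = { [C → . E -], [C' → . C], [E → . C], [E → . num X] }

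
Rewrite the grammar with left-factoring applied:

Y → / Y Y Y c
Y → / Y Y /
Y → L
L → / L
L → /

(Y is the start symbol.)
Left-factoring transforms A → αβ₁ | αβ₂ into A → αA' and A' → β₁ | β₂
(α is the longest common prefix among the alternatives). Repeat until
no nonterminal has two alternatives with a common prefix.

Round 1: Y has alternatives sharing prefix '/ Y Y'. Introduce Y': Y → / Y Y Y'
  Add: Y' → Y c
  Add: Y' → /

Round 2: L has alternatives sharing prefix '/'. Introduce L': L → / L'
  Add: L' → L
  Add: L' → ε

No remaining common prefixes — done.

Resulting grammar:
Y → / Y Y Y'
Y' → Y c
Y' → /
Y → L
L → / L'
L' → L
L' → ε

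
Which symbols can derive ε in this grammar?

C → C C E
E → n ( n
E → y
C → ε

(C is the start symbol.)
A non-terminal is nullable if it can derive ε (the empty string): either it has an ε-production, or it has a production whose right-hand side consists entirely of nullable non-terminals.

ε-productions: C → ε
So C is immediately nullable.
No further non-terminal can be added: every production for the remaining non-terminals contains a terminal or a non-nullable non-terminal.
Nullable = { 'C' }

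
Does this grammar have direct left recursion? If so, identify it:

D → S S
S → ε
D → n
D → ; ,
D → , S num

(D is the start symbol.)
Direct left recursion occurs when N → N α for some non-terminal N (the right-hand side begins with the left-hand side itself).

D → S S: starts with S
S → ε: starts with ε
D → n: starts with n
D → ; ,: starts with ';'
D → , S num: starts with ','

No direct left recursion found.

Answer: No direct left recursion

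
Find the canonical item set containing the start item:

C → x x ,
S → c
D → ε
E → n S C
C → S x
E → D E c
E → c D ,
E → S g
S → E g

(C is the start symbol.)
{ [C → . S x], [C → . x x ,], [C' → . C], [D → .], [E → . D E c], [E → . S g], [E → . c D ,], [E → . n S C], [S → . E g], [S → . c] }

First, augment the grammar with C' → C
I₀ = CLOSURE({ [C' → . C] }):
  [C' → . C] has the dot before C: add [C → . x x ,], [C → . S x]
  [C → . S x] has the dot before S: add [S → . c], [S → . E g]
  [S → . E g] has the dot before E: add [E → . n S C], [E → . D E c], [E → . c D ,], [E → . S g]
  [E → . D E c] has the dot before D: add [D → .]
No further items can be added.

I₀ = { [C → . S x], [C → . x x ,], [C' → . C], [D → .], [E → . D E c], [E → . S g], [E → . c D ,], [E → . n S C], [S → . E g], [S → . c] }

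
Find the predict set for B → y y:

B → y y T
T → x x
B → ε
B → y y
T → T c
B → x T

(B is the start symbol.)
PREDICT(B → y y) = (FIRST(RHS) \ {ε}) ∪ (FOLLOW(B) if ε ∈ FIRST(RHS), i.e. RHS ⇒* ε)
FIRST(y y) = { 'y' }
ε ∉ FIRST(y y), so FOLLOW(B) is not added.
PREDICT(B → y y) = { 'y' }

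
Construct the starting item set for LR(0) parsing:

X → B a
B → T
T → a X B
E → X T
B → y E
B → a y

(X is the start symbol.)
{ [B → . T], [B → . a y], [B → . y E], [T → . a X B], [X → . B a], [X' → . X] }

First, augment the grammar with X' → X
I₀ = CLOSURE({ [X' → . X] }):
  [X' → . X] has the dot before X: add [X → . B a]
  [X → . B a] has the dot before B: add [B → . T], [B → . y E], [B → . a y]
  [B → . T] has the dot before T: add [T → . a X B]
No further items can be added.

I₀ = { [B → . T], [B → . a y], [B → . y E], [T → . a X B], [X → . B a], [X' → . X] }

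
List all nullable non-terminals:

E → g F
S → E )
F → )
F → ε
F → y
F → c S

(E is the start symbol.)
ε-productions: F → ε
So F is immediately nullable.
No further non-terminal can be added: every production for the remaining non-terminals contains a terminal or a non-nullable non-terminal.
Nullable = { 'F' }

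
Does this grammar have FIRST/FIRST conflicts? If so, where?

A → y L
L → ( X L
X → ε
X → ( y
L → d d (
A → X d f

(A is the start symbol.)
No FIRST/FIRST conflicts.

FIRST sets of the non-terminals at (or reachable through a nullable prefix from) the front of some alternative:
  FIRST(X) = { '(', ε }

Productions for A:
  A → y L: FIRST = { 'y' }
  A → X d f: FIRST = { '(', 'd' }
Productions for L:
  L → ( X L: FIRST = { '(' }
  L → d d (: FIRST = { 'd' }
Productions for X:
  X → ε: FIRST = { ε }
  X → ( y: FIRST = { '(' }

All alternatives of each non-terminal have pairwise disjoint FIRST sets.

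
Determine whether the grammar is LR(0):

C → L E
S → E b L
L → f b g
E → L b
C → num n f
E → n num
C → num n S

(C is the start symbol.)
A grammar is LR(0) if no state in the canonical LR(0) collection has:
  - both a shift item (dot before a terminal) and a complete item (shift-reduce conflict), or
  - two or more complete items (reduce-reduce conflict; the accept item [C' → C .] counts as a complete item here).

Augment with C' → C and build the canonical LR(0) collection (I0 = CLOSURE({[C' → . C]}), then GOTO on every symbol after a dot until no new states appear). It has 18 states:
  I0: { [C → . L E], [C → . num n S], [C → . num n f], [C' → . C], [L → . f b g] }  — shift
  I1: { [C' → C .] }  — accept
  I2: { [C → L . E], [E → . L b], [E → . n num], [L → . f b g] }  — shift
  I3: { [L → f . b g] }  — shift
  I4: { [C → num . n S], [C → num . n f] }  — shift
  I5: { [C → num n . S], [C → num n . f], [E → . L b], [E → . n num], [L → . f b g], [S → . E b L] }  — shift
  I6: { [S → E . b L] }  — shift
  I7: { [E → L . b] }  — shift
  I8: { [C → num n S .] }  — reduce
  I9: { [C → num n f .], [L → f . b g] }  — shift, reduce
  I10: { [E → n . num] }  — shift
  I11: { [E → n num .] }  — reduce
  I12: { [L → f b . g] }  — shift
  I13: { [L → f b g .] }  — reduce
  I14: { [E → L b .] }  — reduce
  I15: { [L → . f b g], [S → E b . L] }  — shift
  I16: { [S → E b L .] }  — reduce
  I17: { [C → L E .] }  — reduce

Conflict in state I9:
  Shift-reduce conflict between [C → num n f .] and [L → f . b g]
So the grammar is NOT LR(0).

Answer: No. Shift-reduce conflict between [C → num n f .] and [L → f . b g]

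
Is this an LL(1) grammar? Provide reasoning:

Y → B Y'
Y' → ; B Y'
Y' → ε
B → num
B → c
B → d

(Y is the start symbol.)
Yes, the grammar is LL(1).

Relevant sets:
  FOLLOW(Y') = { $ }

For Y':
  PREDICT(Y' → ';' B Y') = { ';' }
  PREDICT(Y' → ε) = { $ }
For B:
  PREDICT(B → num) = { 'num' }
  PREDICT(B → c) = { 'c' }
  PREDICT(B → d) = { 'd' }
Y has a single production, so nothing to check there.

All predict sets are disjoint. The grammar IS LL(1).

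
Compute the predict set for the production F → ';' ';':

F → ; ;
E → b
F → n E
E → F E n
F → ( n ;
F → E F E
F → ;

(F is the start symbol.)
PREDICT(F → ';' ';') = (FIRST(RHS) \ {ε}) ∪ (FOLLOW(F) if ε ∈ FIRST(RHS), i.e. RHS ⇒* ε)
FIRST(';' ';') = { ';' }
ε ∉ FIRST(';' ';'), so FOLLOW(F) is not added.
PREDICT(F → ';' ';') = { ';' }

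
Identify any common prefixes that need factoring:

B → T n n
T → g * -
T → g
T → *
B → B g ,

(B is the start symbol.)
Left-factoring is needed when two productions for the same non-terminal
share a common prefix on the right-hand side.

Productions for B:
  B → T n n
  B → B g ,
Productions for T:
  T → g * -
  T → g
  T → *

Found common prefix 'g' in productions for T

Answer: Yes, T has productions with common prefix 'g'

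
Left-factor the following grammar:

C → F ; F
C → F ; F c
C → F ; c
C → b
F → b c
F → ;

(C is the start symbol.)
C → F ; C'
C' → F C''
C'' → ε
C'' → c
C' → c
C → b
F → b c
F → ;

Left-factoring transforms A → αβ₁ | αβ₂ into A → αA' and A' → β₁ | β₂
(α is the longest common prefix among the alternatives). Repeat until
no nonterminal has two alternatives with a common prefix.

Round 1: C has alternatives sharing prefix 'F ;'. Introduce C': C → F ; C'
  Add: C' → F
  Add: C' → F c
  Add: C' → c

Round 2: C' has alternatives sharing prefix 'F'. Introduce C'': C' → F C''
  Add: C'' → ε
  Add: C'' → c

No remaining common prefixes — done.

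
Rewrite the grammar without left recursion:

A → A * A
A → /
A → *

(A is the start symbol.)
A → / A'
A → * A'
A' → * A A'
A' → ε

A is directly left-recursive. The standard transformation for
  A → A α₁ | ... | A α_m | β₁ | ... | β_n
is
  A  → β₁ A' | ... | β_n A'
  A' → α₁ A' | ... | α_m A' | ε

A → / becomes A → / A'
A → * becomes A → * A'
A → A * A becomes A' → * A A'
Add A' → ε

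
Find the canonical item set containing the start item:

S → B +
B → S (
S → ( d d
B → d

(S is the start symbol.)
First, augment the grammar with S' → S
I₀ = CLOSURE({ [S' → . S] }):
  [S' → . S] has the dot before S: add [S → . B +], [S → . ( d d]
  [S → . B +] has the dot before B: add [B → . S (], [B → . d]
No further items can be added.

I₀ = { [B → . S (], [B → . d], [S → . ( d d], [S → . B +], [S' → . S] }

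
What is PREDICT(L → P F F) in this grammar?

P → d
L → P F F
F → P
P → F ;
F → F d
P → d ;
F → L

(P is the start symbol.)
{ 'd' }

PREDICT(L → P F F) = (FIRST(RHS) \ {ε}) ∪ (FOLLOW(L) if ε ∈ FIRST(RHS), i.e. RHS ⇒* ε)
FIRST(P) = { 'd' }
FIRST(P F F) = { 'd' }
ε ∉ FIRST(P F F), so FOLLOW(L) is not added.
PREDICT(L → P F F) = { 'd' }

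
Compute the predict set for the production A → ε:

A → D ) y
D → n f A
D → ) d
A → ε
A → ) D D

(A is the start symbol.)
{ $, ')', 'n' }

PREDICT(A → ε) = (FIRST(RHS) \ {ε}) ∪ (FOLLOW(A) if ε ∈ FIRST(RHS), i.e. RHS ⇒* ε)
The right-hand side is ε (FIRST(ε) = { ε }), so the predict set is FOLLOW(A) = { $, ')', 'n' }
PREDICT(A → ε) = { $, ')', 'n' }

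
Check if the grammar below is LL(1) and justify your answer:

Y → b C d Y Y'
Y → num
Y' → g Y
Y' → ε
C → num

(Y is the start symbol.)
No. Predict set conflict for Y': { 'g' }

A grammar is LL(1) if for each non-terminal N with multiple productions, the predict sets of those productions are pairwise disjoint, where PREDICT(N → α) = (FIRST(α) \ {ε}) ∪ (FOLLOW(N) if α ⇒* ε).

Relevant sets:
  FOLLOW(Y') = { $, 'g' }

For Y:
  PREDICT(Y → b C d Y Y') = { 'b' }
  PREDICT(Y → num) = { 'num' }
For Y':
  PREDICT(Y' → g Y) = { 'g' }
  PREDICT(Y' → ε) = { $, 'g' }
C has a single production, so nothing to check there.

Conflict found: Predict set conflict for Y': { 'g' }
The grammar is NOT LL(1).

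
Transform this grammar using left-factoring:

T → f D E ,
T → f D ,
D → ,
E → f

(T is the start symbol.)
T → f D T'
T' → E ,
T' → ,
D → ,
E → f

Left-factoring transforms A → αβ₁ | αβ₂ into A → αA' and A' → β₁ | β₂
(α is the longest common prefix among the alternatives). Repeat until
no nonterminal has two alternatives with a common prefix.

Round 1: T has alternatives sharing prefix 'f D'. Introduce T': T → f D T'
  Add: T' → E ,
  Add: T' → ,

No remaining common prefixes — done.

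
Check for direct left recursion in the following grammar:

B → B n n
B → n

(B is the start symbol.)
Yes, B is left-recursive

B → B n n: LEFT RECURSIVE (starts with B)
B → n: starts with n

The grammar has direct left recursion on: B.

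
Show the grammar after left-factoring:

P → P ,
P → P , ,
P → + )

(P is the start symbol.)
Left-factoring transforms A → αβ₁ | αβ₂ into A → αA' and A' → β₁ | β₂
(α is the longest common prefix among the alternatives). Repeat until
no nonterminal has two alternatives with a common prefix.

Round 1: P has alternatives sharing prefix 'P ,'. Introduce P': P → P , P'
  Add: P' → ε
  Add: P' → ,

No remaining common prefixes — done.

Resulting grammar:
P → P , P'
P' → ε
P' → ,
P → + )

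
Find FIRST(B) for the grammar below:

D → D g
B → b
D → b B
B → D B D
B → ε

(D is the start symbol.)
To compute FIRST(B), examine every production with B on the left-hand side, reading each right-hand side left to right until a non-nullable symbol is reached.

FIRST sets of the other non-terminals involved (by the same procedure, iterated to a fixed point):
  FIRST(D) = { 'b' }

From B → b:
  - b is a terminal: add 'b' and stop
From B → D B D:
  - D is a non-terminal: add FIRST(D) \ {ε} = { 'b' }
    D is not nullable, so stop
From B → ε:
  - ε-production, so ε ∈ FIRST(B)

Collecting: FIRST(B) = { 'b', ε }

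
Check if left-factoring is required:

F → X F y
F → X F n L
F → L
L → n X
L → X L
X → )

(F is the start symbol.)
Left-factoring is needed when two productions for the same non-terminal
share a common prefix on the right-hand side.

Productions for F:
  F → X F y
  F → X F n L
  F → L
Productions for L:
  L → n X
  L → X L

Found common prefix 'X F' in productions for F

Answer: Yes, F has productions with common prefix 'X F'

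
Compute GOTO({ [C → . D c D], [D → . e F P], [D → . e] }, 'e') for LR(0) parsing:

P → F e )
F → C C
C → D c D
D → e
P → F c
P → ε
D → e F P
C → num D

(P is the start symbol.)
GOTO(I, 'e') = CLOSURE({ [A → αX.β] : [A → α.Xβ] ∈ I, X = 'e' })

Items with dot before 'e', with the dot advanced:
  [D → . e] → [D → e .]
  [D → . e F P] → [D → e . F P]
Closure of the advanced items:
  [D → e . F P] has the dot before F: add [F → . C C]
  [F → . C C] has the dot before C: add [C → . D c D], [C → . num D]
  [C → . D c D] has the dot before D: add [D → . e], [D → . e F P]

GOTO = { [C → . D c D], [C → . num D], [D → . e F P], [D → . e], [D → e . F P], [D → e .], [F → . C C] }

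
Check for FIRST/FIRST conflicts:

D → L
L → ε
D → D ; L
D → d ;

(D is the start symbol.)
A FIRST/FIRST conflict occurs when two productions N → α and N → β for the same non-terminal have FIRST(α) ∩ FIRST(β) ≠ ∅ (with ε ∈ FIRST of a nullable right-hand side, so two nullable alternatives also conflict).

FIRST sets of the non-terminals at (or reachable through a nullable prefix from) the front of some alternative:
  FIRST(L) = { ε }
  FIRST(D) = { ';', 'd', ε }

Productions for D:
  D → L: FIRST = { ε }
  D → D ; L: FIRST = { ';', 'd' }
  D → d ;: FIRST = { 'd' }
L has only one production, so no FIRST/FIRST conflict is possible there.

Conflict for D: D → D ; L and D → d ;
  Overlap: { 'd' }

Answer: Yes. D → D ';' L / D → d ';' on { 'd' }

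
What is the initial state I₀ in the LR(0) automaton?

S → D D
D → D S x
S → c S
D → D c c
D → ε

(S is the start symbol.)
First, augment the grammar with S' → S
I₀ = CLOSURE({ [S' → . S] }):
  [S' → . S] has the dot before S: add [S → . D D], [S → . c S]
  [S → . D D] has the dot before D: add [D → . D S x], [D → . D c c], [D → .]
No further items can be added.

I₀ = { [D → . D S x], [D → . D c c], [D → .], [S → . D D], [S → . c S], [S' → . S] }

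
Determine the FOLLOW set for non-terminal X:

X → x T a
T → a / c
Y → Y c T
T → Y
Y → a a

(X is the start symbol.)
To compute FOLLOW(X), find every occurrence of X on a right-hand side N → α X β: add FIRST(β) \ {ε}, and if β is empty or nullable also add FOLLOW(N). Iterate to a fixed point.

X is the start symbol, so $ ∈ FOLLOW(X).
X does not occur on any right-hand side.

Taking the union: FOLLOW(X) = { $ }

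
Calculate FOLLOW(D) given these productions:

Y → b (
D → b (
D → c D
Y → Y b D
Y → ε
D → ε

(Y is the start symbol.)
{ $, 'b' }

To compute FOLLOW(D), find every occurrence of D on a right-hand side N → α D β: add FIRST(β) \ {ε}, and if β is empty or nullable also add FOLLOW(N). Iterate to a fixed point.

In D → c D: D is at the end; this adds FOLLOW(D) to itself — nothing new
In Y → Y b D: D is at the end, add FOLLOW(Y)

The FOLLOW sets referred to above (computed the same way, to a fixed point):
  FOLLOW(Y) = { $, 'b' }

Taking the union: FOLLOW(D) = { $, 'b' }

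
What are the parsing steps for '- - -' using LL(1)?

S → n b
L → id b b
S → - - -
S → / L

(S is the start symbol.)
LL(1) parsing maintains a stack (initially the start symbol over $) and the input. At each step: if the stack top is a terminal, match it against the current input token; if it is a non-terminal N, replace it with the RHS of M[N, lookahead] (the unique production whose predict set contains the lookahead).

Stack is shown with the top on the left.

Stack    Input    Action
------------------------
S $      - - - $  output S → - - -
- - - $  - - - $  match '-'
- - $    - - $    match '-'
- $      - $      match '-'
$        $        accept

The string is accepted.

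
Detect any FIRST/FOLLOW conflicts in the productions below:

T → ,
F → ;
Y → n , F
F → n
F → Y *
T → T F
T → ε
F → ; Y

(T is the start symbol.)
A FIRST/FOLLOW conflict occurs when a non-terminal N has a nullable alternative N → β (β ⇒* ε) and another alternative N → α with FIRST(α) ∩ FOLLOW(N) ≠ ∅: on such a lookahead the parser cannot decide between expanding α and letting N vanish via β.

Nullable non-terminals: T.
FIRST sets used below: FIRST(T) = { ',', ';', 'n', ε }, FIRST(F) = { ';', 'n' }

T: nullable alternative(s) T → ε; FOLLOW(T) = { $, ';', 'n' }
  T → ,: FIRST \ {ε} = { ',' } — disjoint from FOLLOW(T)
  T → T F: FIRST \ {ε} = { ',', ';', 'n' } — overlaps FOLLOW(T) on { ';', 'n' }: CONFLICT
  T → ε: FIRST \ {ε} = { } — this is the only nullable alternative, skip

F, Y have no nullable alternative, so no FIRST/FOLLOW check is needed there.

So the grammar has 1 FIRST/FOLLOW conflict (marked CONFLICT above).

Answer: Yes. T → T F with FOLLOW(T) on { ';', 'n' }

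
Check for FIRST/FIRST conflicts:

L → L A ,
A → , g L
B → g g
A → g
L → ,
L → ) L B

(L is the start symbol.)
A FIRST/FIRST conflict occurs when two productions N → α and N → β for the same non-terminal have FIRST(α) ∩ FIRST(β) ≠ ∅ (with ε ∈ FIRST of a nullable right-hand side, so two nullable alternatives also conflict).

FIRST sets of the non-terminals at (or reachable through a nullable prefix from) the front of some alternative:
  FIRST(L) = { ')', ',' }

Productions for L:
  L → L A ,: FIRST = { ')', ',' }
  L → ,: FIRST = { ',' }
  L → ) L B: FIRST = { ')' }
Productions for A:
  A → , g L: FIRST = { ',' }
  A → g: FIRST = { 'g' }
B has only one production, so no FIRST/FIRST conflict is possible there.

Conflict for L: L → L A , and L → ,
  Overlap: { ',' }
Conflict for L: L → L A , and L → ) L B
  Overlap: { ')' }

Answer: Yes. L → L A ',' / L → ',' on { ',' }; L → L A ',' / L → ')' L B on { ')' }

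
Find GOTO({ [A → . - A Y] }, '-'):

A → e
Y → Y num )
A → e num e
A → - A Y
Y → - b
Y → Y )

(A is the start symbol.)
GOTO(I, '-') = CLOSURE({ [A → αX.β] : [A → α.Xβ] ∈ I, X = '-' })

Items with dot before '-', with the dot advanced:
  [A → . - A Y] → [A → - . A Y]
Closure of the advanced items:
  [A → - . A Y] has the dot before A: add [A → . e], [A → . e num e], [A → . - A Y]

GOTO = { [A → - . A Y], [A → . - A Y], [A → . e num e], [A → . e] }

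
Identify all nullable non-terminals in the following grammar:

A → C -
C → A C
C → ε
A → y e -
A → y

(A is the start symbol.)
{ 'C' }

A non-terminal is nullable if it can derive ε (the empty string): either it has an ε-production, or it has a production whose right-hand side consists entirely of nullable non-terminals.

ε-productions: C → ε
So C is immediately nullable.
No further non-terminal can be added: every production for the remaining non-terminals contains a terminal or a non-nullable non-terminal.
Nullable = { 'C' }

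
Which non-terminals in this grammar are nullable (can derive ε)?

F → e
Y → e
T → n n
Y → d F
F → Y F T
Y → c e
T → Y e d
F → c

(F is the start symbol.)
A non-terminal is nullable if it can derive ε (the empty string): either it has an ε-production, or it has a production whose right-hand side consists entirely of nullable non-terminals.

There are no ε-productions, so no non-terminal can derive ε.
No non-terminals are nullable.

Answer: None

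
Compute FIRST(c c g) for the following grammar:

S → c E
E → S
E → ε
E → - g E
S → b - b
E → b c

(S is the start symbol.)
To compute FIRST(c c g), process the symbols left to right:
Symbol c is a terminal. Add 'c' and stop.
FIRST(c c g) = { 'c' }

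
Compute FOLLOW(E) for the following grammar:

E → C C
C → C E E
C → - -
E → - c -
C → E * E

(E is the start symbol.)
{ $, '*', '-' }

E is the start symbol, so $ ∈ FOLLOW(E).
In C → C E E: E is followed by E, add FIRST(E) \ {ε} = { '-' }
In C → C E E: E is at the end, add FOLLOW(C)
In C → E * E: E is followed by '*' E, add FIRST('*' E) \ {ε} = { '*' }
In C → E * E: E is at the end, add FOLLOW(C)

The FOLLOW sets referred to above (computed the same way, to a fixed point):
  FOLLOW(C) = { $, '*', '-' }

Taking the union: FOLLOW(E) = { $, '*', '-' }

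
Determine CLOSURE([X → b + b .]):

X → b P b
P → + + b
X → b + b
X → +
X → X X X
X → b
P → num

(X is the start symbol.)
{ [X → b + b .] }

Start with: [X → b + b .]
The dot is at the end, so nothing is added.

CLOSURE = { [X → b + b .] }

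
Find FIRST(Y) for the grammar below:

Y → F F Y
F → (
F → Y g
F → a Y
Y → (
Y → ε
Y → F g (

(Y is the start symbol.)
To compute FIRST(Y), examine every production with Y on the left-hand side, reading each right-hand side left to right until a non-nullable symbol is reached.

FIRST sets of the other non-terminals involved (by the same procedure, iterated to a fixed point):
  FIRST(F) = { '(', 'a', 'g' }

From Y → F F Y:
  - F is a non-terminal: add FIRST(F) \ {ε} = { '(', 'a', 'g' }
    F is not nullable, so stop
From Y → (:
  - '(' is a terminal: add '(' and stop
From Y → ε:
  - ε-production, so ε ∈ FIRST(Y)
From Y → F g (:
  - F is a non-terminal: add FIRST(F) \ {ε} = { '(', 'a', 'g' }
    F is not nullable, so stop

Collecting: FIRST(Y) = { '(', 'a', 'g', ε }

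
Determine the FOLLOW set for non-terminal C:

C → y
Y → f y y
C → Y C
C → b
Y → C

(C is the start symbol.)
{ $, 'b', 'f', 'y' }

C is the start symbol, so $ ∈ FOLLOW(C).
In C → Y C: C is at the end; this adds FOLLOW(C) to itself — nothing new
In Y → C: C is at the end, add FOLLOW(Y)

The FOLLOW sets referred to above (computed the same way, to a fixed point):
  FOLLOW(Y) = { 'b', 'f', 'y' }

Taking the union: FOLLOW(C) = { $, 'b', 'f', 'y' }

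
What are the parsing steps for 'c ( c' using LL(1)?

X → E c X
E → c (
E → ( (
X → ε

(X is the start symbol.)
LL(1) parsing maintains a stack (initially the start symbol over $) and the input. At each step: if the stack top is a terminal, match it against the current input token; if it is a non-terminal N, replace it with the RHS of M[N, lookahead] (the unique production whose predict set contains the lookahead).

Stack is shown with the top on the left.

Stack      Input    Action
--------------------------
X $        c ( c $  output X → E c X
E c X $    c ( c $  output E → c (
c ( c X $  c ( c $  match 'c'
( c X $    ( c $    match '('
c X $      c $      match 'c'
X $        $        output X → ε
$          $        accept

The string is accepted.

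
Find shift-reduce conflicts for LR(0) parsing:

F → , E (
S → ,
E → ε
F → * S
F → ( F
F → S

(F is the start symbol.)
No shift-reduce conflicts

A shift-reduce conflict occurs when an LR(0) state has both:
  - a complete (reduce) item [A → α .] (dot at the end), and
  - a shift item [B → β . c γ] (dot before a terminal).

Augment with F' → F and build the canonical LR(0) collection (I0 = CLOSURE({[F' → . F]}), then GOTO on every symbol after a dot until no new states appear). It has 11 states:
  I0: { [F → . ( F], [F → . * S], [F → . , E (], [F → . S], [F' → . F], [S → . ,] }  — shift
  I1: { [F → ( . F], [F → . ( F], [F → . * S], [F → . , E (], [F → . S], [S → . ,] }  — shift
  I2: { [F → * . S], [S → . ,] }  — shift
  I3: { [E → .], [F → , . E (], [S → , .] }  — 2 reduces
  I4: { [F' → F .] }  — accept
  I5: { [F → S .] }  — reduce
  I6: { [F → , E . (] }  — shift
  I7: { [F → , E ( .] }  — reduce
  I8: { [S → , .] }  — reduce
  I9: { [F → * S .] }  — reduce
  I10: { [F → ( F .] }  — reduce

No state contains both a complete item and a shift item.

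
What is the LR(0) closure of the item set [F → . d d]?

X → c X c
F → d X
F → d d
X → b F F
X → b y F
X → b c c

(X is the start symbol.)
{ [F → . d d] }

Start with: [F → . d d]
The dot precedes the terminal d, so nothing is added.

CLOSURE = { [F → . d d] }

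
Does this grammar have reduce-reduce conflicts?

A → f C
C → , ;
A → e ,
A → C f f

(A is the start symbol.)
Augment with A' → A and build the canonical LR(0) collection (I0 = CLOSURE({[A' → . A]}), then GOTO on every symbol after a dot until no new states appear). It has 11 states:
  I0: { [A → . C f f], [A → . e ,], [A → . f C], [A' → . A], [C → . , ;] }  — shift
  I1: { [C → , . ;] }  — shift
  I2: { [A' → A .] }  — accept
  I3: { [A → C . f f] }  — shift
  I4: { [A → e . ,] }  — shift
  I5: { [A → f . C], [C → . , ;] }  — shift
  I6: { [A → f C .] }  — reduce
  I7: { [A → e , .] }  — reduce
  I8: { [A → C f . f] }  — shift
  I9: { [A → C f f .] }  — reduce
  I10: { [C → , ; .] }  — reduce

No state contains more than one complete item.

Answer: No reduce-reduce conflicts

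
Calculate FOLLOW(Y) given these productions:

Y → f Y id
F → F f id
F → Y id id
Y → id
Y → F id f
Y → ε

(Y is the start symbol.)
{ $, 'id' }

To compute FOLLOW(Y), find every occurrence of Y on a right-hand side N → α Y β: add FIRST(β) \ {ε}, and if β is empty or nullable also add FOLLOW(N). Iterate to a fixed point.

Y is the start symbol, so $ ∈ FOLLOW(Y).
In Y → f Y id: Y is followed by id, add FIRST(id) \ {ε} = { 'id' }
In F → Y id id: Y is followed by id id, add FIRST(id id) \ {ε} = { 'id' }

Taking the union: FOLLOW(Y) = { $, 'id' }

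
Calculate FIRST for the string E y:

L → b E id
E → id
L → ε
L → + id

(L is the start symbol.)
{ 'id' }

FIRST sets of the non-terminals involved (from the grammar, by fixed-point iteration):
  FIRST(E) = { 'id' }

To compute FIRST(E y), process the symbols left to right:
Symbol E is a non-terminal. Add FIRST(E) \ {ε} = { 'id' }
E is not nullable (ε ∉ FIRST(E)), so stop here.
FIRST(E y) = { 'id' }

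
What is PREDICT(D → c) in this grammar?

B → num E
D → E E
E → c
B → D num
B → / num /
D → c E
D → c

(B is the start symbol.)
PREDICT(D → c) = (FIRST(RHS) \ {ε}) ∪ (FOLLOW(D) if ε ∈ FIRST(RHS), i.e. RHS ⇒* ε)
FIRST(c) = { 'c' }
ε ∉ FIRST(c), so FOLLOW(D) is not added.
PREDICT(D → c) = { 'c' }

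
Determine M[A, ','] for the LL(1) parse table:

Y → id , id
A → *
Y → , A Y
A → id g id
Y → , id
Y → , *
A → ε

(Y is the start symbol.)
To find M[A, ','], we find productions for A where ',' is in the predict set (PREDICT(N → α) = (FIRST(α) \ {ε}) ∪ (FOLLOW(N) if α ⇒* ε)).

Relevant sets:
  FOLLOW(A) = { ',', 'id' }

A → *: PREDICT = { '*' }
A → id g id: PREDICT = { 'id' }
A → ε: PREDICT = { ',', 'id' }
  ',' is in predict set, so this production goes in M[A, ',']

M[A, ','] = A → ε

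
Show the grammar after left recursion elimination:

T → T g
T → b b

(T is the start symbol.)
T → b b T'
T' → g T'
T' → ε

T is directly left-recursive. The standard transformation for
  A → A α₁ | ... | A α_m | β₁ | ... | β_n
is
  A  → β₁ A' | ... | β_n A'
  A' → α₁ A' | ... | α_m A' | ε

T → b b becomes T → b b T'
T → T g becomes T' → g T'
Add T' → ε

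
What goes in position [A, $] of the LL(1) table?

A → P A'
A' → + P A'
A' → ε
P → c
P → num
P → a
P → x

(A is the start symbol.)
Empty (error entry)

To find M[A, $], we find productions for A where $ is in the predict set (PREDICT(N → α) = (FIRST(α) \ {ε}) ∪ (FOLLOW(N) if α ⇒* ε)).

Relevant sets:
  FIRST(P) = { 'a', 'c', 'num', 'x' }

A → P A': PREDICT = { 'a', 'c', 'num', 'x' }

M[A, $] is empty (no production applies)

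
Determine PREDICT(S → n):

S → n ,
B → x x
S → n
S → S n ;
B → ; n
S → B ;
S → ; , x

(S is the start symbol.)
{ 'n' }

PREDICT(S → n) = (FIRST(RHS) \ {ε}) ∪ (FOLLOW(S) if ε ∈ FIRST(RHS), i.e. RHS ⇒* ε)
FIRST(n) = { 'n' }
ε ∉ FIRST(n), so FOLLOW(S) is not added.
PREDICT(S → n) = { 'n' }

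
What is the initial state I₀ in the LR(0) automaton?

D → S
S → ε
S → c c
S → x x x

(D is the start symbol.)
{ [D → . S], [D' → . D], [S → . c c], [S → . x x x], [S → .] }

First, augment the grammar with D' → D
I₀ = CLOSURE({ [D' → . D] }):
  [D' → . D] has the dot before D: add [D → . S]
  [D → . S] has the dot before S: add [S → .], [S → . c c], [S → . x x x]
No further items can be added.

I₀ = { [D → . S], [D' → . D], [S → . c c], [S → . x x x], [S → .] }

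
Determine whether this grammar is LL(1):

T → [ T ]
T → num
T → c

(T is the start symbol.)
Yes, the grammar is LL(1).

A grammar is LL(1) if for each non-terminal N with multiple productions, the predict sets of those productions are pairwise disjoint, where PREDICT(N → α) = (FIRST(α) \ {ε}) ∪ (FOLLOW(N) if α ⇒* ε).

For T:
  PREDICT(T → '[' T ']') = { '[' }
  PREDICT(T → num) = { 'num' }
  PREDICT(T → c) = { 'c' }

All predict sets are disjoint. The grammar IS LL(1).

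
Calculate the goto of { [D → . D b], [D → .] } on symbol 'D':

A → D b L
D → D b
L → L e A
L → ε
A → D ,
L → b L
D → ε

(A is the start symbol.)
GOTO(I, 'D') = CLOSURE({ [A → αX.β] : [A → α.Xβ] ∈ I, X = 'D' })

Items with dot before 'D', with the dot advanced:
  [D → . D b] → [D → D . b]
Closure adds nothing (no advanced item has the dot before a non-terminal).

GOTO = { [D → D . b] }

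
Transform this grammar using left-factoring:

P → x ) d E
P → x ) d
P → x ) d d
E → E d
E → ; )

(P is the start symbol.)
P → x ) d P'
P' → E
P' → ε
P' → d
E → E d
E → ; )

Left-factoring transforms A → αβ₁ | αβ₂ into A → αA' and A' → β₁ | β₂
(α is the longest common prefix among the alternatives). Repeat until
no nonterminal has two alternatives with a common prefix.

Round 1: P has alternatives sharing prefix 'x ) d'. Introduce P': P → x ) d P'
  Add: P' → E
  Add: P' → ε
  Add: P' → d

No remaining common prefixes — done.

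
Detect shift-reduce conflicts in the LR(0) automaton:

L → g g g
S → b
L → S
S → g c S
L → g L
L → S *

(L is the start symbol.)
A shift-reduce conflict occurs when an LR(0) state has both:
  - a complete (reduce) item [A → α .] (dot at the end), and
  - a shift item [B → β . c γ] (dot before a terminal).

Augment with L' → L and build the canonical LR(0) collection (I0 = CLOSURE({[L' → . L]}), then GOTO on every symbol after a dot until no new states appear). It has 12 states:
  I0: { [L → . S *], [L → . S], [L → . g L], [L → . g g g], [L' → . L], [S → . b], [S → . g c S] }  — shift
  I1: { [L' → L .] }  — accept
  I2: { [L → S . *], [L → S .] }  — shift, reduce
  I3: { [S → b .] }  — reduce
  I4: { [L → . S *], [L → . S], [L → . g L], [L → . g g g], [L → g . L], [L → g . g g], [S → . b], [S → . g c S], [S → g . c S] }  — shift
  I5: { [L → g L .] }  — reduce
  I6: { [S → . b], [S → . g c S], [S → g c . S] }  — shift
  I7: { [L → . S *], [L → . S], [L → . g L], [L → . g g g], [L → g . L], [L → g . g g], [L → g g . g], [S → . b], [S → . g c S], [S → g . c S] }  — shift
  I8: { [L → . S *], [L → . S], [L → . g L], [L → . g g g], [L → g . L], [L → g . g g], [L → g g . g], [L → g g g .], [S → . b], [S → . g c S], [S → g . c S] }  — shift, reduce
  I9: { [S → g c S .] }  — reduce
  I10: { [S → g . c S] }  — shift
  I11: { [L → S * .] }  — reduce

I2 contains reduce item [L → S .] and shift item [L → S . *] — shift-reduce conflict.
I8 contains reduce item [L → g g g .] and shift items [L → . g L], [L → . g g g], [L → g . g g], [L → g g . g], [S → . b], [S → . g c S], [S → g . c S] — shift-reduce conflict.

Answer: Yes — I2: [L → S .] vs [L → S . *]; I8: [L → g g g .] vs [L → . g L]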